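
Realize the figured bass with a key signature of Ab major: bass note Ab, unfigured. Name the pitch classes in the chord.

An unfigured bass implies 5/3.
A third above Ab in this key is C.
A fifth above Ab in this key is Eb.
Together with the bass Ab, this spells Ab major in root position.

Ab, C, Eb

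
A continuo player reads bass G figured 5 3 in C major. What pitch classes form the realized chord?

G, B, D

A third above G in this key is B.
A fifth above G in this key is D.
Together with the bass G, this spells G major in root position.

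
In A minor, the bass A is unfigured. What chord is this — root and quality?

A minor

An unfigured bass indicates a triad in root position.
In root position the bass is the root, so the root is A.
The chord tones are A, C, E, giving A minor.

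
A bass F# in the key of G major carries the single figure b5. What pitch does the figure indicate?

Counting 4 letter steps above F# lands on C; in G major, that letter is C.
The b5 figure lowers it a semitone, giving Cb.

Cb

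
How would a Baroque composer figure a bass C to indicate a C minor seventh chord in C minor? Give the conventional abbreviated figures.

C is the root of C minor seventh, so the chord is in root position.
A seventh chord in root position is figured 7/5/3, conventionally abbreviated 7.

7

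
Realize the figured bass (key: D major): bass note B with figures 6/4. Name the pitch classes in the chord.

A fourth above B in this key is E.
A sixth above B in this key is G.
Together with the bass B, this spells E minor in second inversion.

B, E, G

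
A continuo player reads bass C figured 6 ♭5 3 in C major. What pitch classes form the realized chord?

C, E, Gb, A

A third above C in this key is E.
A fifth above C in this key is G, lowered to Gb by the flat.
A sixth above C in this key is A.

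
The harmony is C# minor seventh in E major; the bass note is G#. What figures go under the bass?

G# is the fifth of C# minor seventh, so the chord is in second inversion.
A seventh chord in second inversion is figured 6/4/3, conventionally abbreviated 4/3.

4/3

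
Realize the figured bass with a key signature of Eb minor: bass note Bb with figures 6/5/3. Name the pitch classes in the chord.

A third above Bb in this key is Db.
A fifth above Bb in this key is F.
A sixth above Bb in this key is Gb.
Together with the bass Bb, this spells Gb major seventh in first inversion.

Bb, Db, F, Gb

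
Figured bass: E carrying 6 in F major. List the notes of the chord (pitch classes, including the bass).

The written figures 6 are shorthand for 6/3: the 3 is implied.
A third above E in this key is G.
A sixth above E in this key is C.
Together with the bass E, this spells C major in first inversion.

E, G, C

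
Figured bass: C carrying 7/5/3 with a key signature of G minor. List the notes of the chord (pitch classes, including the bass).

C, Eb, G, Bb

A third above C in this key is Eb.
A fifth above C in this key is G.
A seventh above C in this key is Bb.
Together with the bass C, this spells C minor seventh in root position.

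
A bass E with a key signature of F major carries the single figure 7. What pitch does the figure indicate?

Counting 6 letter steps above E lands on D; in F major, that letter is D.

D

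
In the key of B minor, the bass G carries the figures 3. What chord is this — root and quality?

G major

The figures 3 indicate a triad in root position.
In root position the bass is the root, so the root is G.
The chord tones are G, B, D, giving G major.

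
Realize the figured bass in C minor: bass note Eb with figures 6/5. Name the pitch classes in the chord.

Eb, G, Bb, C

The written figures 6/5 are shorthand for 6/5/3: the 3 is implied.
A third above Eb in this key is G.
A fifth above Eb in this key is Bb.
A sixth above Eb in this key is C.
Together with the bass Eb, this spells C minor seventh in first inversion.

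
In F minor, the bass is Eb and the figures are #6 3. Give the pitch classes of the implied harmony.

Eb, G, C#

A third above Eb in this key is G.
A sixth above Eb in this key is C, raised to C# by the sharp.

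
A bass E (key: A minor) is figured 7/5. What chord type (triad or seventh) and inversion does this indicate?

7/5 is shorthand for 7/5/3.
Intervals of 7/5/3 above the bass form a seventh chord; the bass is the root, so this is root position.

seventh chord, root position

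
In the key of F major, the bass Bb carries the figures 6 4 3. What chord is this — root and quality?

E half-diminished seventh

The figures 6 4 3 indicate a seventh chord in second inversion.
In second inversion the root lies a fourth above the bass: a fourth above Bb in F major is E.
The chord tones are Bb, D, E, G, giving E half-diminished seventh.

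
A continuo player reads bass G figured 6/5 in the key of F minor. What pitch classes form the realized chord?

G, Bb, Db, Eb

The written figures 6/5 are shorthand for 6/5/3: the 3 is implied.
A third above G in this key is Bb.
A fifth above G in this key is Db.
A sixth above G in this key is Eb.
Together with the bass G, this spells Eb dominant seventh in first inversion.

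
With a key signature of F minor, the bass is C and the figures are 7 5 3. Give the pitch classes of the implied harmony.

A third above C in this key is Eb.
A fifth above C in this key is G.
A seventh above C in this key is Bb.
Together with the bass C, this spells C minor seventh in root position.

C, Eb, G, Bb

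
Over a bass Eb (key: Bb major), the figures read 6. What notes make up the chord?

The written figures 6 are shorthand for 6/3: the 3 is implied.
A third above Eb in this key is G.
A sixth above Eb in this key is C.
Together with the bass Eb, this spells C minor in first inversion.

Eb, G, C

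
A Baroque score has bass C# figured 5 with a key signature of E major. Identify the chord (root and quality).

C# minor

The figures 5 indicate a triad in root position.
In root position the bass is the root, so the root is C#.
The chord tones are C#, E, G#, giving C# minor.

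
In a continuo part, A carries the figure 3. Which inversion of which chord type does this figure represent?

3 is shorthand for 5/3.
Intervals of 5/3 above the bass form a triad; the bass is the root, so this is root position.

triad, root position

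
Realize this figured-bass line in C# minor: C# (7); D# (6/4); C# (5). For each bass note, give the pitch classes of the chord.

C#, E, G#, B | D#, G#, B | C#, E, G#

C# (7/5/3): C#, E, G#, B.
D# (6/4): D#, G#, B.
C# (5/3): C#, E, G#.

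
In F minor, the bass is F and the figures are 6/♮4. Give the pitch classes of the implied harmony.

A fourth above F in this key is Bb, made natural (B) by the ♮ figure.
A sixth above F in this key is Db.

F, B, Db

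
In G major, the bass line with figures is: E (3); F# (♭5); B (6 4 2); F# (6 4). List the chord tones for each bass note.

E, G, B | F#, A, Cb | B, C, E, G | F#, B, D

E (5/3): E, G, B.
F# (b5/3): F#, A, Cb.
B (6/4/2): B, C, E, G.
F# (6/4): F#, B, D.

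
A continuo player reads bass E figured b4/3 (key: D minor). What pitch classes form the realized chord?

E, G, Ab, C

The written figures b4/3 are shorthand for 6/4/3: the 6 is implied.
A third above E in this key is G.
A fourth above E in this key is A, lowered to Ab by the flat.
A sixth above E in this key is C.
Together with the bass E, this spells Ab augmented major seventh in second inversion.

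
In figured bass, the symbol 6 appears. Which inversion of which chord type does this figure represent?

6 is shorthand for 6/3.
Intervals of 6/3 above the bass form a triad; the bass is the third, so this is first inversion.

triad, first inversion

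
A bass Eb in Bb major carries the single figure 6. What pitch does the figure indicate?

C

Counting 5 letter steps above Eb lands on C; in Bb major, that letter is C.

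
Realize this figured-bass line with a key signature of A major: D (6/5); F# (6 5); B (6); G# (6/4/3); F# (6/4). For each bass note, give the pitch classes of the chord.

D, F#, A, B | F#, A, C#, D | B, D, G# | G#, B, C#, E | F#, B, D

D (6/5/3): D, F#, A, B.
F# (6/5/3): F#, A, C#, D.
B (6/3): B, D, G#.
G# (6/4/3): G#, B, C#, E.
F# (6/4): F#, B, D.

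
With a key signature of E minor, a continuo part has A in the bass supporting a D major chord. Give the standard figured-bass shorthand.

A is the fifth of D major, so the chord is in second inversion.
A triad in second inversion is figured 6/4, conventionally abbreviated 6/4.

6/4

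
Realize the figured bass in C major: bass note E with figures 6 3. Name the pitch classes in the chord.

A third above E in this key is G.
A sixth above E in this key is C.
Together with the bass E, this spells C major in first inversion.

E, G, C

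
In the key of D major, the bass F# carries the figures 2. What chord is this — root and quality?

The figures 2 indicate a seventh chord in third inversion.
In third inversion the root lies a second above the bass: a second above F# in D major is G.
The chord tones are F#, G, B, D, giving G major seventh.

G major seventh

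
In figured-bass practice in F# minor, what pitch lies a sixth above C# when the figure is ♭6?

Counting 5 letter steps above C# lands on A; in F# minor, that letter is A.
The b6 figure lowers it a semitone, giving Ab.

Ab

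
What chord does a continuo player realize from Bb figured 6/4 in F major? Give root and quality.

E diminished

The figures 6/4 indicate a triad in second inversion.
In second inversion the root lies a fourth above the bass: a fourth above Bb in F major is E.
The chord tones are Bb, E, G, giving E diminished.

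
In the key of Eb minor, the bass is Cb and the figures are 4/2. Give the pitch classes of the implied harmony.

The written figures 4/2 are shorthand for 6/4/2: the 6 is implied.
A second above Cb in this key is Db.
A fourth above Cb in this key is F.
A sixth above Cb in this key is Ab.
Together with the bass Cb, this spells Db dominant seventh in third inversion.

Cb, Db, F, Ab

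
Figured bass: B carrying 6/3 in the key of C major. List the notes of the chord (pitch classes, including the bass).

B, D, G

A third above B in this key is D.
A sixth above B in this key is G.
Together with the bass B, this spells G major in first inversion.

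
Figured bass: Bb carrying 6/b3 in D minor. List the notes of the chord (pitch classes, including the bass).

Bb, Db, G

A third above Bb in this key is D, lowered to Db by the flat.
A sixth above Bb in this key is G.
Together with the bass Bb, this spells G diminished in first inversion.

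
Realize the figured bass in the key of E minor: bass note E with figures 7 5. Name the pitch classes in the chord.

E, G, B, D

The written figures 7 5 are shorthand for 7/5/3: the 3 is implied.
A third above E in this key is G.
A fifth above E in this key is B.
A seventh above E in this key is D.
Together with the bass E, this spells E minor seventh in root position.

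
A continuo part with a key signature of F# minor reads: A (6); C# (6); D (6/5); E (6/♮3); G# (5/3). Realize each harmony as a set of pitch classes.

A (6/3): A, C#, F#.
C# (6/3): C#, E, A.
D (6/5/3): D, F#, A, B.
E (6/♮3): E, G, C#.
G# (5/3): G#, B, D.

A, C#, F# | C#, E, A | D, F#, A, B | E, G, C# | G#, B, D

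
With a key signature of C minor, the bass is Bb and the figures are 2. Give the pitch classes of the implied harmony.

The written figures 2 are shorthand for 6/4/2: the 6/4 are implied.
A second above Bb in this key is C.
A fourth above Bb in this key is Eb.
A sixth above Bb in this key is G.
Together with the bass Bb, this spells C minor seventh in third inversion.

Bb, C, Eb, G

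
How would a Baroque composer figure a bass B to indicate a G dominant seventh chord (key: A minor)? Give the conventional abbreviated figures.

B is the third of G dominant seventh, so the chord is in first inversion.
A seventh chord in first inversion is figured 6/5/3, conventionally abbreviated 6/5.

6/5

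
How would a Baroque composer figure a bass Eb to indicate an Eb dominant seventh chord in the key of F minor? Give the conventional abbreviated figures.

Eb is the root of Eb dominant seventh, so the chord is in root position.
A seventh chord in root position is figured 7/5/3, conventionally abbreviated 7.

7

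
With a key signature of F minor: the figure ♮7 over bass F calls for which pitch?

E

Counting 6 letter steps above F lands on E; in F minor, that letter is Eb.
The ♮7 figure makes it natural, giving E.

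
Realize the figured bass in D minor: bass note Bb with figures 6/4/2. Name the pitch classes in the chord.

A second above Bb in this key is C.
A fourth above Bb in this key is E.
A sixth above Bb in this key is G.
Together with the bass Bb, this spells C dominant seventh in third inversion.

Bb, C, E, G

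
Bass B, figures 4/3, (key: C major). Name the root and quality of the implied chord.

E minor seventh

The figures 4/3 indicate a seventh chord in second inversion.
In second inversion the root lies a fourth above the bass: a fourth above B in C major is E.
The chord tones are B, D, E, G, giving E minor seventh.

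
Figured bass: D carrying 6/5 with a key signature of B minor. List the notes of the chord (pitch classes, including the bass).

The written figures 6/5 are shorthand for 6/5/3: the 3 is implied.
A third above D in this key is F#.
A fifth above D in this key is A.
A sixth above D in this key is B.
Together with the bass D, this spells B minor seventh in first inversion.

D, F#, A, B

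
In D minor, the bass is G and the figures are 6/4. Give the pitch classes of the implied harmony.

G, C, E

A fourth above G in this key is C.
A sixth above G in this key is E.
Together with the bass G, this spells C major in second inversion.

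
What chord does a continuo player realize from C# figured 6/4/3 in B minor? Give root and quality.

F# minor seventh

The figures 6/4/3 indicate a seventh chord in second inversion.
In second inversion the root lies a fourth above the bass: a fourth above C# in B minor is F#.
The chord tones are C#, E, F#, A, giving F# minor seventh.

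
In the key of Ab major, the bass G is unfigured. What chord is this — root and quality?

An unfigured bass indicates a triad in root position.
In root position the bass is the root, so the root is G.
The chord tones are G, Bb, Db, giving G diminished.

G diminished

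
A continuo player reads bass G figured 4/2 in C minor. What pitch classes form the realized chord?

G, Ab, C, Eb

The written figures 4/2 are shorthand for 6/4/2: the 6 is implied.
A second above G in this key is Ab.
A fourth above G in this key is C.
A sixth above G in this key is Eb.
Together with the bass G, this spells Ab major seventh in third inversion.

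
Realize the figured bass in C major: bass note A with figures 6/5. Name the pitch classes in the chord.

The written figures 6/5 are shorthand for 6/5/3: the 3 is implied.
A third above A in this key is C.
A fifth above A in this key is E.
A sixth above A in this key is F.
Together with the bass A, this spells F major seventh in first inversion.

A, C, E, F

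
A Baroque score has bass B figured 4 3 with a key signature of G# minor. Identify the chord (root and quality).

The figures 4 3 indicate a seventh chord in second inversion.
In second inversion the root lies a fourth above the bass: a fourth above B in G# minor is E.
The chord tones are B, D#, E, G#, giving E major seventh.

E major seventh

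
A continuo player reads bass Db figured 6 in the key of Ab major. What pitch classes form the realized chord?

Db, F, Bb

The written figures 6 are shorthand for 6/3: the 3 is implied.
A third above Db in this key is F.
A sixth above Db in this key is Bb.
Together with the bass Db, this spells Bb minor in first inversion.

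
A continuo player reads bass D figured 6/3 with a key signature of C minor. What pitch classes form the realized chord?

D, F, Bb

A third above D in this key is F.
A sixth above D in this key is Bb.
Together with the bass D, this spells Bb major in first inversion.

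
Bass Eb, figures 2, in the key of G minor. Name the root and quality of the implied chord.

F dominant seventh

The figures 2 indicate a seventh chord in third inversion.
In third inversion the root lies a second above the bass: a second above Eb in G minor is F.
The chord tones are Eb, F, A, C, giving F dominant seventh.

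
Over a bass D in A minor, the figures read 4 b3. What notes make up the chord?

The written figures 4 b3 are shorthand for 6/4/3: the 6 is implied.
A third above D in this key is F, lowered to Fb by the flat.
A fourth above D in this key is G.
A sixth above D in this key is B.

D, Fb, G, B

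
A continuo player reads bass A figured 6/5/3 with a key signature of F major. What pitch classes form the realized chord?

A, C, E, F

A third above A in this key is C.
A fifth above A in this key is E.
A sixth above A in this key is F.
Together with the bass A, this spells F major seventh in first inversion.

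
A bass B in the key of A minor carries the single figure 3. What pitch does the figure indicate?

Counting 2 letter steps above B lands on D; in A minor, that letter is D.

D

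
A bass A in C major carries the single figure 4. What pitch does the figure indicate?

D

Counting 3 letter steps above A lands on D; in C major, that letter is D.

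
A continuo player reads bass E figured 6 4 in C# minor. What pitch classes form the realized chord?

E, A, C#

A fourth above E in this key is A.
A sixth above E in this key is C#.
Together with the bass E, this spells A major in second inversion.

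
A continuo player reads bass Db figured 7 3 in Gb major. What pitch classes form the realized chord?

Db, F, Ab, Cb

The written figures 7 3 are shorthand for 7/5/3: the 5 is implied.
A third above Db in this key is F.
A fifth above Db in this key is Ab.
A seventh above Db in this key is Cb.
Together with the bass Db, this spells Db dominant seventh in root position.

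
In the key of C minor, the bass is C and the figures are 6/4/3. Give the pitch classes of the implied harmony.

A third above C in this key is Eb.
A fourth above C in this key is F.
A sixth above C in this key is Ab.
Together with the bass C, this spells F minor seventh in second inversion.

C, Eb, F, Ab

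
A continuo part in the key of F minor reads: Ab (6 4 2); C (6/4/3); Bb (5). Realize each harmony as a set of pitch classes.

Ab, Bb, Db, F | C, Eb, F, Ab | Bb, Db, F

Ab (6/4/2): Ab, Bb, Db, F.
C (6/4/3): C, Eb, F, Ab.
Bb (5/3): Bb, Db, F.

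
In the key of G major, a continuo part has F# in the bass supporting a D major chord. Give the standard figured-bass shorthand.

6

F# is the third of D major, so the chord is in first inversion.
A triad in first inversion is figured 6/3, conventionally abbreviated 6.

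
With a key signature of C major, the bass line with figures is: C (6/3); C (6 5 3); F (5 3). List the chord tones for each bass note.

C, E, A | C, E, G, A | F, A, C

C (6/3): C, E, A.
C (6/5/3): C, E, G, A.
F (5/3): F, A, C.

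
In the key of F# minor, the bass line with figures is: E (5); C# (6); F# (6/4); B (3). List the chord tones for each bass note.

E (5/3): E, G#, B.
C# (6/3): C#, E, A.
F# (6/4): F#, B, D.
B (5/3): B, D, F#.

E, G#, B | C#, E, A | F#, B, D | B, D, F#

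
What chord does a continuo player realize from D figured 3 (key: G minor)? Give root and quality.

D minor

The figures 3 indicate a triad in root position.
In root position the bass is the root, so the root is D.
The chord tones are D, F, A, giving D minor.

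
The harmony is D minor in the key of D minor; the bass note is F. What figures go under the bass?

F is the third of D minor, so the chord is in first inversion.
A triad in first inversion is figured 6/3, conventionally abbreviated 6.

6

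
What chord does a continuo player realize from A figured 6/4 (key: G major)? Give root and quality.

D major

The figures 6/4 indicate a triad in second inversion.
In second inversion the root lies a fourth above the bass: a fourth above A in G major is D.
The chord tones are A, D, F#, giving D major.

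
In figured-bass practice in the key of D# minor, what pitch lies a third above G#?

B

Counting 2 letter steps above G# lands on B; in D# minor, that letter is B.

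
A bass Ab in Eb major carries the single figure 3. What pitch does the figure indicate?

Counting 2 letter steps above Ab lands on C; in Eb major, that letter is C.

C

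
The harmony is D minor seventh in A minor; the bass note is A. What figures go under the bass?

A is the fifth of D minor seventh, so the chord is in second inversion.
A seventh chord in second inversion is figured 6/4/3, conventionally abbreviated 4/3.

4/3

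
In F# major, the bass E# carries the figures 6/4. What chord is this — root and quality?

The figures 6/4 indicate a triad in second inversion.
In second inversion the root lies a fourth above the bass: a fourth above E# in F# major is A#.
The chord tones are E#, A#, C#, giving A# minor.

A# minor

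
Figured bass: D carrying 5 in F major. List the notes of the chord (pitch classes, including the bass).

The written figures 5 are shorthand for 5/3: the 3 is implied.
A third above D in this key is F.
A fifth above D in this key is A.
Together with the bass D, this spells D minor in root position.

D, F, A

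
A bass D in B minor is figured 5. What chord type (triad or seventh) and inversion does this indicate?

5 is shorthand for 5/3.
Intervals of 5/3 above the bass form a triad; the bass is the root, so this is root position.

triad, root position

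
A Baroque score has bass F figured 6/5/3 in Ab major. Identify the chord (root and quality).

The figures 6/5/3 indicate a seventh chord in first inversion.
In first inversion the root lies a sixth above the bass: a sixth above F in Ab major is Db.
The chord tones are F, Ab, C, Db, giving Db major seventh.

Db major seventh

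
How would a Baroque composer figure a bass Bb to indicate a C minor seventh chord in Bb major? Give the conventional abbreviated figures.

Bb is the seventh of C minor seventh, so the chord is in third inversion.
A seventh chord in third inversion is figured 6/4/2, conventionally abbreviated 4/2.

4/2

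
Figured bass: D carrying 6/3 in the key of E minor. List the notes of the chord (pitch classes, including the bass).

D, F#, B

A third above D in this key is F#.
A sixth above D in this key is B.
Together with the bass D, this spells B minor in first inversion.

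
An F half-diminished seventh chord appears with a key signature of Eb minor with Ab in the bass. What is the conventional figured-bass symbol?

6/5

Ab is the third of F half-diminished seventh, so the chord is in first inversion.
A seventh chord in first inversion is figured 6/5/3, conventionally abbreviated 6/5.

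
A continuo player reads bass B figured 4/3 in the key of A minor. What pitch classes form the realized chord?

B, D, E, G

The written figures 4/3 are shorthand for 6/4/3: the 6 is implied.
A third above B in this key is D.
A fourth above B in this key is E.
A sixth above B in this key is G.
Together with the bass B, this spells E minor seventh in second inversion.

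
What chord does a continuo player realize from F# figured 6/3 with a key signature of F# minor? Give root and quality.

D major

The figures 6/3 indicate a triad in first inversion.
In first inversion the root lies a sixth above the bass: a sixth above F# in F# minor is D.
The chord tones are F#, A, D, giving D major.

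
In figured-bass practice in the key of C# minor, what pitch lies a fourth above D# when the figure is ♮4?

Counting 3 letter steps above D# lands on G; in C# minor, that letter is G#.
The ♮4 figure makes it natural, giving G.

G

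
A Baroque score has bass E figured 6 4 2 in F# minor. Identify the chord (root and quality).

The figures 6 4 2 indicate a seventh chord in third inversion.
In third inversion the root lies a second above the bass: a second above E in F# minor is F#.
The chord tones are E, F#, A, C#, giving F# minor seventh.

F# minor seventh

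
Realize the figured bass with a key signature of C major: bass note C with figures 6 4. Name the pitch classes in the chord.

C, F, A

A fourth above C in this key is F.
A sixth above C in this key is A.
Together with the bass C, this spells F major in second inversion.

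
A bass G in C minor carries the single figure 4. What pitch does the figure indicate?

C

Counting 3 letter steps above G lands on C; in C minor, that letter is C.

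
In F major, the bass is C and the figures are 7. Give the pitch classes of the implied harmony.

The written figures 7 are shorthand for 7/5/3: the 5/3 are implied.
A third above C in this key is E.
A fifth above C in this key is G.
A seventh above C in this key is Bb.
Together with the bass C, this spells C dominant seventh in root position.

C, E, G, Bb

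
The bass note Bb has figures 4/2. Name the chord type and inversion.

seventh chord, third inversion

4/2 is shorthand for 6/4/2.
Intervals of 6/4/2 above the bass form a seventh chord; the bass is the seventh, so this is third inversion.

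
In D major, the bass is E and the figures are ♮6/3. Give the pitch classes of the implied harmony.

E, G, C

A third above E in this key is G.
A sixth above E in this key is C#, made natural (C) by the ♮ figure.
Together with the bass E, this spells C major in first inversion.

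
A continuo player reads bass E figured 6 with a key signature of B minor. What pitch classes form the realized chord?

E, G, C#

The written figures 6 are shorthand for 6/3: the 3 is implied.
A third above E in this key is G.
A sixth above E in this key is C#.
Together with the bass E, this spells C# diminished in first inversion.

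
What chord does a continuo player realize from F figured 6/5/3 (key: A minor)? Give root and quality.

D minor seventh

The figures 6/5/3 indicate a seventh chord in first inversion.
In first inversion the root lies a sixth above the bass: a sixth above F in A minor is D.
The chord tones are F, A, C, D, giving D minor seventh.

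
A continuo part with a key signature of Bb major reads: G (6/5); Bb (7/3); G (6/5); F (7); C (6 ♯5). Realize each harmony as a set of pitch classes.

G, Bb, D, Eb | Bb, D, F, A | G, Bb, D, Eb | F, A, C, Eb | C, Eb, G#, A

G (6/5/3): G, Bb, D, Eb.
Bb (7/5/3): Bb, D, F, A.
G (6/5/3): G, Bb, D, Eb.
F (7/5/3): F, A, C, Eb.
C (6/#5/3): C, Eb, G#, A.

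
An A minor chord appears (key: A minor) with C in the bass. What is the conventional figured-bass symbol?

6

C is the third of A minor, so the chord is in first inversion.
A triad in first inversion is figured 6/3, conventionally abbreviated 6.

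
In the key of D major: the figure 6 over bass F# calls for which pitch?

Counting 5 letter steps above F# lands on D; in D major, that letter is D.

D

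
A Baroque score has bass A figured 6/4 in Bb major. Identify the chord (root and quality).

The figures 6/4 indicate a triad in second inversion.
In second inversion the root lies a fourth above the bass: a fourth above A in Bb major is D.
The chord tones are A, D, F, giving D minor.

D minor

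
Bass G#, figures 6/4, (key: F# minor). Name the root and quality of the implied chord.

The figures 6/4 indicate a triad in second inversion.
In second inversion the root lies a fourth above the bass: a fourth above G# in F# minor is C#.
The chord tones are G#, C#, E, giving C# minor.

C# minor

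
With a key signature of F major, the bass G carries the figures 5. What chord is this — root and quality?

G minor

The figures 5 indicate a triad in root position.
In root position the bass is the root, so the root is G.
The chord tones are G, Bb, D, giving G minor.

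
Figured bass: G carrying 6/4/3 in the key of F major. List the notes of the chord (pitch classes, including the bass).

G, Bb, C, E

A third above G in this key is Bb.
A fourth above G in this key is C.
A sixth above G in this key is E.
Together with the bass G, this spells C dominant seventh in second inversion.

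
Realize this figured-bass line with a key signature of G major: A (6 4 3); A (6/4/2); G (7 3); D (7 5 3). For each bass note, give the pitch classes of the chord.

A, C, D, F# | A, B, D, F# | G, B, D, F# | D, F#, A, C

A (6/4/3): A, C, D, F#.
A (6/4/2): A, B, D, F#.
G (7/5/3): G, B, D, F#.
D (7/5/3): D, F#, A, C.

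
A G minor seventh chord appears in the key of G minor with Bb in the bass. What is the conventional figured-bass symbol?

Bb is the third of G minor seventh, so the chord is in first inversion.
A seventh chord in first inversion is figured 6/5/3, conventionally abbreviated 6/5.

6/5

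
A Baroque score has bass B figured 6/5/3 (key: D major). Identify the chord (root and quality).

G major seventh

The figures 6/5/3 indicate a seventh chord in first inversion.
In first inversion the root lies a sixth above the bass: a sixth above B in D major is G.
The chord tones are B, D, F#, G, giving G major seventh.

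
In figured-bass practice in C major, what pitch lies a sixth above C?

Counting 5 letter steps above C lands on A; in C major, that letter is A.

A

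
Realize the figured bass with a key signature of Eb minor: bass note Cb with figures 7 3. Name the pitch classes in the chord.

Cb, Eb, Gb, Bb

The written figures 7 3 are shorthand for 7/5/3: the 5 is implied.
A third above Cb in this key is Eb.
A fifth above Cb in this key is Gb.
A seventh above Cb in this key is Bb.
Together with the bass Cb, this spells Cb major seventh in root position.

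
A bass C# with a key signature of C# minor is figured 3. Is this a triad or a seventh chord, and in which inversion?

3 is shorthand for 5/3.
Intervals of 5/3 above the bass form a triad; the bass is the root, so this is root position.

triad, root position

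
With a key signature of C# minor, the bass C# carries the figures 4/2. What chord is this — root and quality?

The figures 4/2 indicate a seventh chord in third inversion.
In third inversion the root lies a second above the bass: a second above C# in C# minor is D#.
The chord tones are C#, D#, F#, A, giving D# half-diminished seventh.

D# half-diminished seventh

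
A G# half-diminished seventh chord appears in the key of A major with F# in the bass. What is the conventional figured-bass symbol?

4/2

F# is the seventh of G# half-diminished seventh, so the chord is in third inversion.
A seventh chord in third inversion is figured 6/4/2, conventionally abbreviated 4/2.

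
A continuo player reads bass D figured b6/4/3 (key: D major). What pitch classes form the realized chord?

D, F#, G, Bb

A third above D in this key is F#.
A fourth above D in this key is G.
A sixth above D in this key is B, lowered to Bb by the flat.
Together with the bass D, this spells G minor-major seventh in second inversion.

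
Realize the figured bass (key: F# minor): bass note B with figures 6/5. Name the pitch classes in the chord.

B, D, F#, G#

The written figures 6/5 are shorthand for 6/5/3: the 3 is implied.
A third above B in this key is D.
A fifth above B in this key is F#.
A sixth above B in this key is G#.
Together with the bass B, this spells G# half-diminished seventh in first inversion.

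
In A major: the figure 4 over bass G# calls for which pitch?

Counting 3 letter steps above G# lands on C; in A major, that letter is C#.

C#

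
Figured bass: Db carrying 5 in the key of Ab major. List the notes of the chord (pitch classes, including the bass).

The written figures 5 are shorthand for 5/3: the 3 is implied.
A third above Db in this key is F.
A fifth above Db in this key is Ab.
Together with the bass Db, this spells Db major in root position.

Db, F, Ab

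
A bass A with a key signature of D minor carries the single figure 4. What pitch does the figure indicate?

D

Counting 3 letter steps above A lands on D; in D minor, that letter is D.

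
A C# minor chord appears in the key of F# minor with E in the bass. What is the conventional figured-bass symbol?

E is the third of C# minor, so the chord is in first inversion.
A triad in first inversion is figured 6/3, conventionally abbreviated 6.

6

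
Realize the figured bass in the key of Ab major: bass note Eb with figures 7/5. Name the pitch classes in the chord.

Eb, G, Bb, Db

The written figures 7/5 are shorthand for 7/5/3: the 3 is implied.
A third above Eb in this key is G.
A fifth above Eb in this key is Bb.
A seventh above Eb in this key is Db.
Together with the bass Eb, this spells Eb dominant seventh in root position.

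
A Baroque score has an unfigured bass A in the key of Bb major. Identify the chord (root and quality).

A diminished

An unfigured bass indicates a triad in root position.
In root position the bass is the root, so the root is A.
The chord tones are A, C, Eb, giving A diminished.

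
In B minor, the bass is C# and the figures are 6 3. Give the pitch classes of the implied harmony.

A third above C# in this key is E.
A sixth above C# in this key is A.
Together with the bass C#, this spells A major in first inversion.

C#, E, A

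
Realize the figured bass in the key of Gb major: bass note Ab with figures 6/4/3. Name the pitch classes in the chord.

A third above Ab in this key is Cb.
A fourth above Ab in this key is Db.
A sixth above Ab in this key is F.
Together with the bass Ab, this spells Db dominant seventh in second inversion.

Ab, Cb, Db, F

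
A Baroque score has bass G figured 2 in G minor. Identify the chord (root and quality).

The figures 2 indicate a seventh chord in third inversion.
In third inversion the root lies a second above the bass: a second above G in G minor is A.
The chord tones are G, A, C, Eb, giving A half-diminished seventh.

A half-diminished seventh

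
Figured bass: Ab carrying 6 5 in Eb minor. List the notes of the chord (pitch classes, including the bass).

Ab, Cb, Eb, F

The written figures 6 5 are shorthand for 6/5/3: the 3 is implied.
A third above Ab in this key is Cb.
A fifth above Ab in this key is Eb.
A sixth above Ab in this key is F.
Together with the bass Ab, this spells F half-diminished seventh in first inversion.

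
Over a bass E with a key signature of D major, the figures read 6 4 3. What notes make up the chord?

A third above E in this key is G.
A fourth above E in this key is A.
A sixth above E in this key is C#.
Together with the bass E, this spells A dominant seventh in second inversion.

E, G, A, C#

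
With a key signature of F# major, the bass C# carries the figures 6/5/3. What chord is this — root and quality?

A# minor seventh

The figures 6/5/3 indicate a seventh chord in first inversion.
In first inversion the root lies a sixth above the bass: a sixth above C# in F# major is A#.
The chord tones are C#, E#, G#, A#, giving A# minor seventh.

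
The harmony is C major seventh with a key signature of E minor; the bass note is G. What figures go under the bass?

G is the fifth of C major seventh, so the chord is in second inversion.
A seventh chord in second inversion is figured 6/4/3, conventionally abbreviated 4/3.

4/3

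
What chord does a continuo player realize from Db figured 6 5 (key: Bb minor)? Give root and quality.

Bb minor seventh

The figures 6 5 indicate a seventh chord in first inversion.
In first inversion the root lies a sixth above the bass: a sixth above Db in Bb minor is Bb.
The chord tones are Db, F, Ab, Bb, giving Bb minor seventh.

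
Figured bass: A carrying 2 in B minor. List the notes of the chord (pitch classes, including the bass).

A, B, D, F#

The written figures 2 are shorthand for 6/4/2: the 6/4 are implied.
A second above A in this key is B.
A fourth above A in this key is D.
A sixth above A in this key is F#.
Together with the bass A, this spells B minor seventh in third inversion.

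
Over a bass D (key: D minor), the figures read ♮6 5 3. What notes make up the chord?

A third above D in this key is F.
A fifth above D in this key is A.
A sixth above D in this key is Bb, made natural (B) by the ♮ figure.
Together with the bass D, this spells B half-diminished seventh in first inversion.

D, F, A, B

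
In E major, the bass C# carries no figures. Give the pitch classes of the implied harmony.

An unfigured bass implies 5/3.
A third above C# in this key is E.
A fifth above C# in this key is G#.
Together with the bass C#, this spells C# minor in root position.

C#, E, G#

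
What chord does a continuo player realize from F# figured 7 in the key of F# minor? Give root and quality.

F# minor seventh

The figures 7 indicate a seventh chord in root position.
In root position the bass is the root, so the root is F#.
The chord tones are F#, A, C#, E, giving F# minor seventh.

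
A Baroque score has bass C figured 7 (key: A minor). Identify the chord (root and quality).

C major seventh

The figures 7 indicate a seventh chord in root position.
In root position the bass is the root, so the root is C.
The chord tones are C, E, G, B, giving C major seventh.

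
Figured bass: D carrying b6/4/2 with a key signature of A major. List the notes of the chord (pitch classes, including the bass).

D, E, G#, Bb

A second above D in this key is E.
A fourth above D in this key is G#.
A sixth above D in this key is B, lowered to Bb by the flat.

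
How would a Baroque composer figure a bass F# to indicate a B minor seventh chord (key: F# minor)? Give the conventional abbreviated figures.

4/3

F# is the fifth of B minor seventh, so the chord is in second inversion.
A seventh chord in second inversion is figured 6/4/3, conventionally abbreviated 4/3.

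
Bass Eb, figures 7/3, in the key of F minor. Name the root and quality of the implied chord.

Eb dominant seventh

The figures 7/3 indicate a seventh chord in root position.
In root position the bass is the root, so the root is Eb.
The chord tones are Eb, G, Bb, Db, giving Eb dominant seventh.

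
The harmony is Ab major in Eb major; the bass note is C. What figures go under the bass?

6

C is the third of Ab major, so the chord is in first inversion.
A triad in first inversion is figured 6/3, conventionally abbreviated 6.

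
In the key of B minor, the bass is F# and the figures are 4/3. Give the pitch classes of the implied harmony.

F#, A, B, D

The written figures 4/3 are shorthand for 6/4/3: the 6 is implied.
A third above F# in this key is A.
A fourth above F# in this key is B.
A sixth above F# in this key is D.
Together with the bass F#, this spells B minor seventh in second inversion.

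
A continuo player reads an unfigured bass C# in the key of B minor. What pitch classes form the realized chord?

C#, E, G

An unfigured bass implies 5/3.
A third above C# in this key is E.
A fifth above C# in this key is G.
Together with the bass C#, this spells C# diminished in root position.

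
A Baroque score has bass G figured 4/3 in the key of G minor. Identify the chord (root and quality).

The figures 4/3 indicate a seventh chord in second inversion.
In second inversion the root lies a fourth above the bass: a fourth above G in G minor is C.
The chord tones are G, Bb, C, Eb, giving C minor seventh.

C minor seventh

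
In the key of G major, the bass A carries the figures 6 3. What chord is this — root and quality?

F# diminished

The figures 6 3 indicate a triad in first inversion.
In first inversion the root lies a sixth above the bass: a sixth above A in G major is F#.
The chord tones are A, C, F#, giving F# diminished.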